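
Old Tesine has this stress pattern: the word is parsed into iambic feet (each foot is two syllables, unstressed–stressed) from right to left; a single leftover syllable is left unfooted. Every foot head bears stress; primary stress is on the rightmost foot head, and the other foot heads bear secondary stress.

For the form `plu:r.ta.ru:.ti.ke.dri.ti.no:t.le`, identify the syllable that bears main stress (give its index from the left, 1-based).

Parse right to left into iambic (σˈσ) feet: plu:r (ta.ˈru:) (ti.ˈke) (dri.ˈti) (no:t.ˈle). Syllable 1 is left unfooted.
Foot heads (stressed positions): 3, 5, 7, 9.
End Rule Rightmost: primary stress on the rightmost head = syllable 9.
Primary stress: syllable 9 → plu:r.ta.ru:.ti.ke.dri.ti.no:t.ˈle.

9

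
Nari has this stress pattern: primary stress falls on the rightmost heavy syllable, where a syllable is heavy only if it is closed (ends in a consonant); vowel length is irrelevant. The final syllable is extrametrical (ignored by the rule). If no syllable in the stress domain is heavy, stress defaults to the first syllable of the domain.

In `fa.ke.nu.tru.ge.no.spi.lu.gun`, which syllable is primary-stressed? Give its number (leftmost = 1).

1

The final syllable (9, gun) is extrametrical; the stress domain is syllables 1–8.
Weights: 1 fa L, 2 ke L, 3 nu L, 4 tru L, 5 ge L, 6 no L, 7 spi L, 8 lu L.
No heavy syllable in the domain; default to the first syllable of the domain = syllable 1.
Primary stress: syllable 1 → ˈfa.ke.nu.tru.ge.no.spi.lu.gun.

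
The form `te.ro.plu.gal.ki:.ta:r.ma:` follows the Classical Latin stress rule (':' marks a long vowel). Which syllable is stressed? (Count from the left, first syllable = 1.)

Classical Latin: stress the penult if heavy (long vowel or closed), else the antepenult.
Weights: 5 ki: H, 6 ta:r H, 7 ma: H.
The penult (syllable 6, ta:r) is heavy, so it takes stress.
Stress on syllable 6: te.ro.plu.gal.ki:.ˈta:r.ma:.

6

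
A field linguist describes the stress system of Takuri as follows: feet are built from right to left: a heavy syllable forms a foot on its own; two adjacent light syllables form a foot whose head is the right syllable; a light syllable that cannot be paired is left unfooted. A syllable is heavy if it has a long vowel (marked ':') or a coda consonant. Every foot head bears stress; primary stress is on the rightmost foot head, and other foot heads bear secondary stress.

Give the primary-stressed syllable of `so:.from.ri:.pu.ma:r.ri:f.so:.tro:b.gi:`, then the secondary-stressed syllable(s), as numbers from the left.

Weights: 1 so: H, 2 from H, 3 ri: H, 4 pu L, 5 ma:r H, 6 ri:f H, 7 so: H, 8 tro:b H, 9 gi: H.
Parse right to left (heavy = foot alone; LL = one foot; stranded L unfooted): (ˈso:) (ˈfrom) (ˈri:) pu (ˈma:r) (ˈri:f) (ˈso:) (ˈtro:b) (ˈgi:).
Foot heads: 1, 2, 3, 5, 6, 7, 8, 9.
Primary stress on the rightmost head = syllable 9.
Secondary stress on 1, 2, 3, 5, 6, 7, 8: ˌso:.ˌfrom.ˌri:.pu.ˌma:r.ˌri:f.ˌso:.ˌtro:b.ˈgi:.

primary 9, secondary 1, 2, 3, 5, 6, 7, 8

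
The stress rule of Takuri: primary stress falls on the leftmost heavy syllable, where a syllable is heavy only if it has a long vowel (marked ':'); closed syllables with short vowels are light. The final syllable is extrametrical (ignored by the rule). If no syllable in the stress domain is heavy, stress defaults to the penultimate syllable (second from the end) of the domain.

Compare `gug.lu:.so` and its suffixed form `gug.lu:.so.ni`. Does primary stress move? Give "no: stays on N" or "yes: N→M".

no: stays on 2

Base `gug.lu:.so` (3 syllables):
  The final syllable (3, so) is extrametrical; the stress domain is syllables 1–2.
  Weights: 1 gug L, 2 lu: H.
  Heavy syllables in the domain: 2. The leftmost is syllable 2 (lu:).
  → primary stress on syllable 2.
Suffixed `gug.lu:.so.ni` (4 syllables):
  The final syllable (4, ni) is extrametrical; the stress domain is syllables 1–3.
  Weights: 1 gug L, 2 lu: H, 3 so L.
  Heavy syllables in the domain: 2. The leftmost is syllable 2 (lu:).
  → primary stress on syllable 2.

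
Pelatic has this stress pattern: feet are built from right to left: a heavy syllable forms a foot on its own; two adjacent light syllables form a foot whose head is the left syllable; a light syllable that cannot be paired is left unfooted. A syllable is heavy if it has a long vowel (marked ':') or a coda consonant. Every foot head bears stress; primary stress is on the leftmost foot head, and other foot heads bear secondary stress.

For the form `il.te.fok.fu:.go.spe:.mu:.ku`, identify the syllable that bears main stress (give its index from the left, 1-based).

1

Weights: 1 il H, 2 te L, 3 fok H, 4 fu: H, 5 go L, 6 spe: H, 7 mu: H, 8 ku L.
Parse right to left (heavy = foot alone; LL = one foot; stranded L unfooted): (ˈil) te (ˈfok) (ˈfu:) go (ˈspe:) (ˈmu:) ku.
Foot heads: 1, 3, 4, 6, 7.
Primary stress on the leftmost head = syllable 1.
Primary stress: syllable 1 → ˈil.te.fok.fu:.go.spe:.mu:.ku.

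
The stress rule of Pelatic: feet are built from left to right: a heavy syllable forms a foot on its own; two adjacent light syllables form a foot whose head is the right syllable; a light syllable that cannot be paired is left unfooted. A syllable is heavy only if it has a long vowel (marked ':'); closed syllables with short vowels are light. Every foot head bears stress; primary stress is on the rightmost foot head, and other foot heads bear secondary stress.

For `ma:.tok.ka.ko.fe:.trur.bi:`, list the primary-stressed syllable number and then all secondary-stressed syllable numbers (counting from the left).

Weights: 1 ma: H, 2 tok L, 3 ka L, 4 ko L, 5 fe: H, 6 trur L, 7 bi: H.
Parse left to right (heavy = foot alone; LL = one foot; stranded L unfooted): (ˈma:) (tok.ˈka) ko (ˈfe:) trur (ˈbi:).
Foot heads: 1, 3, 5, 7.
Primary stress on the rightmost head = syllable 7.
Secondary stress on 1, 3, 5: ˌma:.tok.ˌka.ko.ˌfe:.trur.ˈbi:.

primary 7, secondary 1, 3, 5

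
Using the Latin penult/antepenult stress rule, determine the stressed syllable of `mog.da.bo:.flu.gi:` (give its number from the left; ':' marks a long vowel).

3

Classical Latin: stress the penult if heavy (long vowel or closed), else the antepenult.
Weights: 3 bo: H, 4 flu L, 5 gi: H.
The penult (syllable 4, flu) is light, so stress falls on the antepenult (syllable 3, bo:).
Stress on syllable 3: mog.da.ˈbo:.flu.gi:.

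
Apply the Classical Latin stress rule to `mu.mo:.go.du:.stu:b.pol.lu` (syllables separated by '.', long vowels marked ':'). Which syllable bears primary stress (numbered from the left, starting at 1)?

Classical Latin: stress the penult if heavy (long vowel or closed), else the antepenult.
Weights: 5 stu:b H, 6 pol H, 7 lu L.
The penult (syllable 6, pol) is heavy, so it takes stress.
Stress on syllable 6: mu.mo:.go.du:.stu:b.ˈpol.lu.

6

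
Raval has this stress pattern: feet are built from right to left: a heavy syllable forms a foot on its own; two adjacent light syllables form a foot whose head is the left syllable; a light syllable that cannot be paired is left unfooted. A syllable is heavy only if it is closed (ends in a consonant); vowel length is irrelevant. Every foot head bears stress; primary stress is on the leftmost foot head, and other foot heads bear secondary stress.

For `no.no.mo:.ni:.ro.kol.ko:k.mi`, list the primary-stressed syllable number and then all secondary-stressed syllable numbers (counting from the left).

Weights: 1 no L, 2 no L, 3 mo: L, 4 ni: L, 5 ro L, 6 kol H, 7 ko:k H, 8 mi L.
Parse right to left (heavy = foot alone; LL = one foot; stranded L unfooted): no (ˈno.mo:) (ˈni:.ro) (ˈkol) (ˈko:k) mi.
Foot heads: 2, 4, 6, 7.
Primary stress on the leftmost head = syllable 2.
Secondary stress on 4, 6, 7: no.ˈno.mo:.ˌni:.ro.ˌkol.ˌko:k.mi.

primary 2, secondary 4, 6, 7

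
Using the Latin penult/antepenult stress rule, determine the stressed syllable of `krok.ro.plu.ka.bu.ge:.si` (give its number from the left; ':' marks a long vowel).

6

Classical Latin: stress the penult if heavy (long vowel or closed), else the antepenult.
Weights: 5 bu L, 6 ge: H, 7 si L.
The penult (syllable 6, ge:) is heavy, so it takes stress.
Stress on syllable 6: krok.ro.plu.ka.bu.ˈge:.si.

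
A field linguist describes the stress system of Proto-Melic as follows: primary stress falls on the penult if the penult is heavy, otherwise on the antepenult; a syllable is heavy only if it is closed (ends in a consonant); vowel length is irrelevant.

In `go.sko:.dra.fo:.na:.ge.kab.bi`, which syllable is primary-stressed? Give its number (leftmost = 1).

7

Weights: 6 ge L, 7 kab H, 8 bi L.
The penult (syllable 7, kab) is heavy, so it takes stress.
Primary stress: syllable 7 → go.sko:.dra.fo:.na:.ge.ˈkab.bi.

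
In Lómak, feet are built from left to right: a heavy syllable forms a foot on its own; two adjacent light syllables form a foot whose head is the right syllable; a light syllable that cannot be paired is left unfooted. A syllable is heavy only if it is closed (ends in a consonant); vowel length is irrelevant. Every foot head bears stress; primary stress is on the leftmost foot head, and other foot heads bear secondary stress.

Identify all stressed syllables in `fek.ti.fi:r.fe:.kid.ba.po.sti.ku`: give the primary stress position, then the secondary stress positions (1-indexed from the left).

primary 1, secondary 3, 5, 7, 9

Weights: 1 fek H, 2 ti L, 3 fi:r H, 4 fe: L, 5 kid H, 6 ba L, 7 po L, 8 sti L, 9 ku L.
Parse left to right (heavy = foot alone; LL = one foot; stranded L unfooted): (ˈfek) ti (ˈfi:r) fe: (ˈkid) (ba.ˈpo) (sti.ˈku).
Foot heads: 1, 3, 5, 7, 9.
Primary stress on the leftmost head = syllable 1.
Secondary stress on 3, 5, 7, 9: ˈfek.ti.ˌfi:r.fe:.ˌkid.ba.ˌpo.sti.ˌku.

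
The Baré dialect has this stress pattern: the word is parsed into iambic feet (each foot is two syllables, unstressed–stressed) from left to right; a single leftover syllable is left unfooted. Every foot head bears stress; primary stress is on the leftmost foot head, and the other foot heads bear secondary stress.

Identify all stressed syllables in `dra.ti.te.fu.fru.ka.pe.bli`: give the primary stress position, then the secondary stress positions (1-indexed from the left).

Parse left to right into iambic (σˈσ) feet: (dra.ˈti) (te.ˈfu) (fru.ˈka) (pe.ˈbli).
Foot heads (stressed positions): 2, 4, 6, 8.
End Rule Leftmost: primary stress on the leftmost head = syllable 2.
Secondary stress on 4, 6, 8: dra.ˈti.te.ˌfu.fru.ˌka.pe.ˌbli.

primary 2, secondary 4, 6, 8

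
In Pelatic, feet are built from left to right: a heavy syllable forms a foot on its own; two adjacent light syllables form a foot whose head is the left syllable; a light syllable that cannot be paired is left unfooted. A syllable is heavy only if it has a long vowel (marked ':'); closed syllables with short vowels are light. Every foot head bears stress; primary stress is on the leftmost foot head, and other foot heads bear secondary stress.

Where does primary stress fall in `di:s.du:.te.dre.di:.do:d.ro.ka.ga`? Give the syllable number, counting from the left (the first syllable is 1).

1

Weights: 1 di:s H, 2 du: H, 3 te L, 4 dre L, 5 di: H, 6 do:d H, 7 ro L, 8 ka L, 9 ga L.
Parse left to right (heavy = foot alone; LL = one foot; stranded L unfooted): (ˈdi:s) (ˈdu:) (ˈte.dre) (ˈdi:) (ˈdo:d) (ˈro.ka) ga.
Foot heads: 1, 2, 3, 5, 6, 7.
Primary stress on the leftmost head = syllable 1.
Primary stress: syllable 1 → ˈdi:s.du:.te.dre.di:.do:d.ro.ka.ga.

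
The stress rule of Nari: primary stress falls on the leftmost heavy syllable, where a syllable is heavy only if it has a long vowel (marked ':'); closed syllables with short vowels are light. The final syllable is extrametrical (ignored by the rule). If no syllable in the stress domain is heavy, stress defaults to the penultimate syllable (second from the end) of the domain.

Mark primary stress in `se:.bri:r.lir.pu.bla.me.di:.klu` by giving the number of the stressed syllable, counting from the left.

The final syllable (8, klu) is extrametrical; the stress domain is syllables 1–7.
Weights: 1 se: H, 2 bri:r H, 3 lir L, 4 pu L, 5 bla L, 6 me L, 7 di: H.
Heavy syllables in the domain: 1, 2, 7. The leftmost is syllable 1 (se:).
Primary stress: syllable 1 → ˈse:.bri:r.lir.pu.bla.me.di:.klu.

1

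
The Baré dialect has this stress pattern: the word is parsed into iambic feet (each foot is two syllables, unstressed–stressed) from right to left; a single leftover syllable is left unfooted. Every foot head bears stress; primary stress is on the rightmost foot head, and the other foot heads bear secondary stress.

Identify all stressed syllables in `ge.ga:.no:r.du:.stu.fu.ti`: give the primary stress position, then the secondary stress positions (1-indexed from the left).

primary 7, secondary 3, 5

Parse right to left into iambic (σˈσ) feet: ge (ga:.ˈno:r) (du:.ˈstu) (fu.ˈti). Syllable 1 is left unfooted.
Foot heads (stressed positions): 3, 5, 7.
End Rule Rightmost: primary stress on the rightmost head = syllable 7.
Secondary stress on 3, 5: ge.ga:.ˌno:r.du:.ˌstu.fu.ˈti.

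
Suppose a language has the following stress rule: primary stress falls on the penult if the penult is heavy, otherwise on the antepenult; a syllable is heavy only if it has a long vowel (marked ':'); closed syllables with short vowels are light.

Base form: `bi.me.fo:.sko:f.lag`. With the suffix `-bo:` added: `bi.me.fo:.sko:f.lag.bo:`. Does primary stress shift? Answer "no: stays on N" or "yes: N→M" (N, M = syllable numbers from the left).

Base `bi.me.fo:.sko:f.lag` (5 syllables):
  Weights: 3 fo: H, 4 sko:f H, 5 lag L.
  The penult (syllable 4, sko:f) is heavy, so it takes stress.
  → primary stress on syllable 4.
Suffixed `bi.me.fo:.sko:f.lag.bo:` (6 syllables):
  Weights: 4 sko:f H, 5 lag L, 6 bo: H.
  The penult (syllable 5, lag) is light, so stress falls on the antepenult (syllable 4, sko:f).
  → primary stress on syllable 4.

no: stays on 4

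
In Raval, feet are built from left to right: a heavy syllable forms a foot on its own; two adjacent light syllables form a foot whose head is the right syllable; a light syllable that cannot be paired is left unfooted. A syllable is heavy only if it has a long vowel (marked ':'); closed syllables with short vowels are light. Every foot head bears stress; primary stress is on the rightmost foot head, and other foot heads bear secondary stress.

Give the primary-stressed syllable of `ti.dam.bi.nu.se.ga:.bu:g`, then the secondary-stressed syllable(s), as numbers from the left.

Weights: 1 ti L, 2 dam L, 3 bi L, 4 nu L, 5 se L, 6 ga: H, 7 bu:g H.
Parse left to right (heavy = foot alone; LL = one foot; stranded L unfooted): (ti.ˈdam) (bi.ˈnu) se (ˈga:) (ˈbu:g).
Foot heads: 2, 4, 6, 7.
Primary stress on the rightmost head = syllable 7.
Secondary stress on 2, 4, 6: ti.ˌdam.bi.ˌnu.se.ˌga:.ˈbu:g.

primary 7, secondary 2, 4, 6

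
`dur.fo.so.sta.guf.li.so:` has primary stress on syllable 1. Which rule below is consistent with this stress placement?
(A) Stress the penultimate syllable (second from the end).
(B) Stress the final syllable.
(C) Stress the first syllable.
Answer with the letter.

Rule A → syllable 6 (observed: 1).
Rule B → syllable 7 (observed: 1).
Rule C → syllable 1 ✓.

C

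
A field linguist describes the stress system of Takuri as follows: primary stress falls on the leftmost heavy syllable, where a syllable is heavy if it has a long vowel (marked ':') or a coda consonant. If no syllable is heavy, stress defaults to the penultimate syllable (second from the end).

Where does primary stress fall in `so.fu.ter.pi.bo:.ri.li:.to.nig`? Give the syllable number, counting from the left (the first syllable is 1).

Weights: 1 so L, 2 fu L, 3 ter H, 4 pi L, 5 bo: H, 6 ri L, 7 li: H, 8 to L, 9 nig H.
Heavy syllables in the domain: 3, 5, 7, 9. The leftmost is syllable 3 (ter).
Primary stress: syllable 3 → so.fu.ˈter.pi.bo:.ri.li:.to.nig.

3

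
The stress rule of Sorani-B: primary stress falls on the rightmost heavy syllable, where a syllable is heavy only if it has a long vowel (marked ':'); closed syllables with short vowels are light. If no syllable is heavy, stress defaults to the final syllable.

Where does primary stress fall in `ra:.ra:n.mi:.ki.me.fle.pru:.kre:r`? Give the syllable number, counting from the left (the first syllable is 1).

Weights: 1 ra: H, 2 ra:n H, 3 mi: H, 4 ki L, 5 me L, 6 fle L, 7 pru: H, 8 kre:r H.
Heavy syllables in the domain: 1, 2, 3, 7, 8. The rightmost is syllable 8 (kre:r).
Primary stress: syllable 8 → ra:.ra:n.mi:.ki.me.fle.pru:.ˈkre:r.

8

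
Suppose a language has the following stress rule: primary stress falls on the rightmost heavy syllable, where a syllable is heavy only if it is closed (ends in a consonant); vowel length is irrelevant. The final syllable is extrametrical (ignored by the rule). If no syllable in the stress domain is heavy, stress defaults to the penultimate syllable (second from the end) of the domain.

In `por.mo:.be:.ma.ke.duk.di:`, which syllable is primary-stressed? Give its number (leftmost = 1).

6

The final syllable (7, di:) is extrametrical; the stress domain is syllables 1–6.
Weights: 1 por H, 2 mo: L, 3 be: L, 4 ma L, 5 ke L, 6 duk H.
Heavy syllables in the domain: 1, 6. The rightmost is syllable 6 (duk).
Primary stress: syllable 6 → por.mo:.be:.ma.ke.ˈduk.di:.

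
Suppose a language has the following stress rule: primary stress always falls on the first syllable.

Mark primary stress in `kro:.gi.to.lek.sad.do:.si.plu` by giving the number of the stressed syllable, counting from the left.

The word has 8 syllables; the first syllable is syllable 1 (kro:).
Primary stress: syllable 1 → ˈkro:.gi.to.lek.sad.do:.si.plu.

1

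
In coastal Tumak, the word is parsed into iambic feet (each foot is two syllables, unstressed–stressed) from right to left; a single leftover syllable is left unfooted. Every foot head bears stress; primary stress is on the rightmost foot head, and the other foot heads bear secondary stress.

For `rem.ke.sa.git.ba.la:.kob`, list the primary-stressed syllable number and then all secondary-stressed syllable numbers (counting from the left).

primary 7, secondary 3, 5

Parse right to left into iambic (σˈσ) feet: rem (ke.ˈsa) (git.ˈba) (la:.ˈkob). Syllable 1 is left unfooted.
Foot heads (stressed positions): 3, 5, 7.
End Rule Rightmost: primary stress on the rightmost head = syllable 7.
Secondary stress on 3, 5: rem.ke.ˌsa.git.ˌba.la:.ˈkob.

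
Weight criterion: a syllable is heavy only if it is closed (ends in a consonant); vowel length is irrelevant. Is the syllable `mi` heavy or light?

`mi`: short vowel, open (no coda). Open (no coda) → light.

light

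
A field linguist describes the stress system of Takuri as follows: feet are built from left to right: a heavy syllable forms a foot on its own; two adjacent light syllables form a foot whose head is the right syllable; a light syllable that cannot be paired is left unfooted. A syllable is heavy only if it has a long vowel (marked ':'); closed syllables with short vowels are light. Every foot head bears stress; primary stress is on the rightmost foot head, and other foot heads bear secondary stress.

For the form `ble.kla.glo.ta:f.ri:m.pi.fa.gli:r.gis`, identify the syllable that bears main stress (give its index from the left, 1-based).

Weights: 1 ble L, 2 kla L, 3 glo L, 4 ta:f H, 5 ri:m H, 6 pi L, 7 fa L, 8 gli:r H, 9 gis L.
Parse left to right (heavy = foot alone; LL = one foot; stranded L unfooted): (ble.ˈkla) glo (ˈta:f) (ˈri:m) (pi.ˈfa) (ˈgli:r) gis.
Foot heads: 2, 4, 5, 7, 8.
Primary stress on the rightmost head = syllable 8.
Primary stress: syllable 8 → ble.kla.glo.ta:f.ri:m.pi.fa.ˈgli:r.gis.

8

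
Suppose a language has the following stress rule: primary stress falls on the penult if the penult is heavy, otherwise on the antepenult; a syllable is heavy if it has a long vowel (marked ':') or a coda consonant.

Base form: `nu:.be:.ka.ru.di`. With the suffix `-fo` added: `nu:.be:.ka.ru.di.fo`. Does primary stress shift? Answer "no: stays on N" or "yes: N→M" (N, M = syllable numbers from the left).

Base `nu:.be:.ka.ru.di` (5 syllables):
  Weights: 3 ka L, 4 ru L, 5 di L.
  The penult (syllable 4, ru) is light, so stress falls on the antepenult (syllable 3, ka).
  → primary stress on syllable 3.
Suffixed `nu:.be:.ka.ru.di.fo` (6 syllables):
  Weights: 4 ru L, 5 di L, 6 fo L.
  The penult (syllable 5, di) is light, so stress falls on the antepenult (syllable 4, ru).
  → primary stress on syllable 4.

yes: 3→4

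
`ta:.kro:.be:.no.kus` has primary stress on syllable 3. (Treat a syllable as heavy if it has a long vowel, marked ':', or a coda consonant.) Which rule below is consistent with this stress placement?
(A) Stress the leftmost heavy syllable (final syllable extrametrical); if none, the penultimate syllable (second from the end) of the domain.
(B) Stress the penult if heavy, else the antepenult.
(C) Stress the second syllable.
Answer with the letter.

B

Rule A → syllable 1 (observed: 3).
Rule B → syllable 3 ✓.
Rule C → syllable 2 (observed: 3).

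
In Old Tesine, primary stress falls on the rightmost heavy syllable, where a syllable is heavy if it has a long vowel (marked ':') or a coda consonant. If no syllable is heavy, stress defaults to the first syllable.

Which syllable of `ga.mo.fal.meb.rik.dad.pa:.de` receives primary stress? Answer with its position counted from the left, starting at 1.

7

Weights: 1 ga L, 2 mo L, 3 fal H, 4 meb H, 5 rik H, 6 dad H, 7 pa: H, 8 de L.
Heavy syllables in the domain: 3, 4, 5, 6, 7. The rightmost is syllable 7 (pa:).
Primary stress: syllable 7 → ga.mo.fal.meb.rik.dad.ˈpa:.de.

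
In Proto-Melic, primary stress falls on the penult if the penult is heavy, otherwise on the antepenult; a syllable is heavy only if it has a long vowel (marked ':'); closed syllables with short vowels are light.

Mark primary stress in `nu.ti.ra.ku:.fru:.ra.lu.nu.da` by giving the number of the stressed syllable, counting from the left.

7

Weights: 7 lu L, 8 nu L, 9 da L.
The penult (syllable 8, nu) is light, so stress falls on the antepenult (syllable 7, lu).
Primary stress: syllable 7 → nu.ti.ra.ku:.fru:.ra.ˈlu.nu.da.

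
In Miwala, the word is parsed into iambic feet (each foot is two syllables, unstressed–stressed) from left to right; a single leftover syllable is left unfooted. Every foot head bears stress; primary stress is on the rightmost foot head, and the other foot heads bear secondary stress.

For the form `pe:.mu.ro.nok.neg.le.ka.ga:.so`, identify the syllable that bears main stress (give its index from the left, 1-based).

Parse left to right into iambic (σˈσ) feet: (pe:.ˈmu) (ro.ˈnok) (neg.ˈle) (ka.ˈga:) so. Syllable 9 is left unfooted.
Foot heads (stressed positions): 2, 4, 6, 8.
End Rule Rightmost: primary stress on the rightmost head = syllable 8.
Primary stress: syllable 8 → pe:.mu.ro.nok.neg.le.ka.ˈga:.so.

8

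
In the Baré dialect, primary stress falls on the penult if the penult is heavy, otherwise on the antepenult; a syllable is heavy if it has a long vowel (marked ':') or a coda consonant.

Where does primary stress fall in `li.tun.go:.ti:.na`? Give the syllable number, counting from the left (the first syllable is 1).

4

Weights: 3 go: H, 4 ti: H, 5 na L.
The penult (syllable 4, ti:) is heavy, so it takes stress.
Primary stress: syllable 4 → li.tun.go:.ˈti:.na.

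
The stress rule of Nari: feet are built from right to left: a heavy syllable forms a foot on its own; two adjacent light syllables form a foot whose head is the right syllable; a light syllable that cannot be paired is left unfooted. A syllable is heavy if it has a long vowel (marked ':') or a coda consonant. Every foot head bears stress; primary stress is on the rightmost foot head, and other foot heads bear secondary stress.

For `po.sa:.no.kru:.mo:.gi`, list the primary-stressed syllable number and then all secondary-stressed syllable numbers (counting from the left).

primary 5, secondary 2, 4

Weights: 1 po L, 2 sa: H, 3 no L, 4 kru: H, 5 mo: H, 6 gi L.
Parse right to left (heavy = foot alone; LL = one foot; stranded L unfooted): po (ˈsa:) no (ˈkru:) (ˈmo:) gi.
Foot heads: 2, 4, 5.
Primary stress on the rightmost head = syllable 5.
Secondary stress on 2, 4: po.ˌsa:.no.ˌkru:.ˈmo:.gi.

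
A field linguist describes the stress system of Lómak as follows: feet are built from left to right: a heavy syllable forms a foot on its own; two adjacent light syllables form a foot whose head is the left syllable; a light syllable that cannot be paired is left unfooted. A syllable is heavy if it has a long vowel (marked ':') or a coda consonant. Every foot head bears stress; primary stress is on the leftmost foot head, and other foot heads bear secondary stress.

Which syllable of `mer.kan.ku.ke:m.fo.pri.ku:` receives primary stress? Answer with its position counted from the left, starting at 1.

Weights: 1 mer H, 2 kan H, 3 ku L, 4 ke:m H, 5 fo L, 6 pri L, 7 ku: H.
Parse left to right (heavy = foot alone; LL = one foot; stranded L unfooted): (ˈmer) (ˈkan) ku (ˈke:m) (ˈfo.pri) (ˈku:).
Foot heads: 1, 2, 4, 5, 7.
Primary stress on the leftmost head = syllable 1.
Primary stress: syllable 1 → ˈmer.kan.ku.ke:m.fo.pri.ku:.

1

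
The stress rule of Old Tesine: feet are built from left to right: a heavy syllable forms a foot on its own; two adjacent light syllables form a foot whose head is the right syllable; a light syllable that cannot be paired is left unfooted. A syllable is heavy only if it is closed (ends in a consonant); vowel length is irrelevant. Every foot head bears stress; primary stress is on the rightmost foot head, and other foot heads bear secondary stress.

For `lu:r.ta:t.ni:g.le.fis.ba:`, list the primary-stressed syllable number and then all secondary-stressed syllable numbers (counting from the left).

primary 5, secondary 1, 2, 3

Weights: 1 lu:r H, 2 ta:t H, 3 ni:g H, 4 le L, 5 fis H, 6 ba: L.
Parse left to right (heavy = foot alone; LL = one foot; stranded L unfooted): (ˈlu:r) (ˈta:t) (ˈni:g) le (ˈfis) ba:.
Foot heads: 1, 2, 3, 5.
Primary stress on the rightmost head = syllable 5.
Secondary stress on 1, 2, 3: ˌlu:r.ˌta:t.ˌni:g.le.ˈfis.ba:.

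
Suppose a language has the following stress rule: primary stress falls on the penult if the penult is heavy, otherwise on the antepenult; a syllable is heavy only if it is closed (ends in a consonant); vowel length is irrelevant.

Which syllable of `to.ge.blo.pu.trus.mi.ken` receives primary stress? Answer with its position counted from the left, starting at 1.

Weights: 5 trus H, 6 mi L, 7 ken H.
The penult (syllable 6, mi) is light, so stress falls on the antepenult (syllable 5, trus).
Primary stress: syllable 5 → to.ge.blo.pu.ˈtrus.mi.ken.

5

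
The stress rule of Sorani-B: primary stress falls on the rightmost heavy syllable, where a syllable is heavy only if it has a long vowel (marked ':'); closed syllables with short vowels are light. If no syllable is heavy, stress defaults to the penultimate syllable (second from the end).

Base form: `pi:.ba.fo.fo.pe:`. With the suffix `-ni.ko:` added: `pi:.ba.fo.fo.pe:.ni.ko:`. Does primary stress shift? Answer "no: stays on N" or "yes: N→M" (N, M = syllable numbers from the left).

Base `pi:.ba.fo.fo.pe:` (5 syllables):
  Weights: 1 pi: H, 2 ba L, 3 fo L, 4 fo L, 5 pe: H.
  Heavy syllables in the domain: 1, 5. The rightmost is syllable 5 (pe:).
  → primary stress on syllable 5.
Suffixed `pi:.ba.fo.fo.pe:.ni.ko:` (7 syllables):
  Weights: 1 pi: H, 2 ba L, 3 fo L, 4 fo L, 5 pe: H, 6 ni L, 7 ko: H.
  Heavy syllables in the domain: 1, 5, 7. The rightmost is syllable 7 (ko:).
  → primary stress on syllable 7.

yes: 5→7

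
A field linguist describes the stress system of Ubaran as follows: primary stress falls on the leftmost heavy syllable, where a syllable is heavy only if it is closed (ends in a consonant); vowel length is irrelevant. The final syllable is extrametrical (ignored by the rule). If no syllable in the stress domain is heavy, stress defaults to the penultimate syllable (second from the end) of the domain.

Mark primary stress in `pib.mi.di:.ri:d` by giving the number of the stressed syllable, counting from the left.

1

The final syllable (4, ri:d) is extrametrical; the stress domain is syllables 1–3.
Weights: 1 pib H, 2 mi L, 3 di: L.
Heavy syllables in the domain: 1. The leftmost is syllable 1 (pib).
Primary stress: syllable 1 → ˈpib.mi.di:.ri:d.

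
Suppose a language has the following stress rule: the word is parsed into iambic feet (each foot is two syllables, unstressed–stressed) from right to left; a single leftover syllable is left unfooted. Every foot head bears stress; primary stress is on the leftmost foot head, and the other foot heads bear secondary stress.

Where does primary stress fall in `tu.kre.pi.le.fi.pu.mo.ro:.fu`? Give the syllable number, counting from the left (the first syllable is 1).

Parse right to left into iambic (σˈσ) feet: tu (kre.ˈpi) (le.ˈfi) (pu.ˈmo) (ro:.ˈfu). Syllable 1 is left unfooted.
Foot heads (stressed positions): 3, 5, 7, 9.
End Rule Leftmost: primary stress on the leftmost head = syllable 3.
Primary stress: syllable 3 → tu.kre.ˈpi.le.fi.pu.mo.ro:.fu.

3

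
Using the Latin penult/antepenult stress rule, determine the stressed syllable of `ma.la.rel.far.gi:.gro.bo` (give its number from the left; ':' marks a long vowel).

Classical Latin: stress the penult if heavy (long vowel or closed), else the antepenult.
Weights: 5 gi: H, 6 gro L, 7 bo L.
The penult (syllable 6, gro) is light, so stress falls on the antepenult (syllable 5, gi:).
Stress on syllable 5: ma.la.rel.far.ˈgi:.gro.bo.

5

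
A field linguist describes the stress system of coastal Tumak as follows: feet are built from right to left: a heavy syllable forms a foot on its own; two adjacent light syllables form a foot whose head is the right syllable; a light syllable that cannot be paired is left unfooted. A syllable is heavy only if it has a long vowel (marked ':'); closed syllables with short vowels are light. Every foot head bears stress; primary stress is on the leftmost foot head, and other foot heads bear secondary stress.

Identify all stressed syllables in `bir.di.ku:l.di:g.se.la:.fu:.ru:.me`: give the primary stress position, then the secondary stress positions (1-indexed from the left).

primary 2, secondary 3, 4, 6, 7, 8

Weights: 1 bir L, 2 di L, 3 ku:l H, 4 di:g H, 5 se L, 6 la: H, 7 fu: H, 8 ru: H, 9 me L.
Parse right to left (heavy = foot alone; LL = one foot; stranded L unfooted): (bir.ˈdi) (ˈku:l) (ˈdi:g) se (ˈla:) (ˈfu:) (ˈru:) me.
Foot heads: 2, 3, 4, 6, 7, 8.
Primary stress on the leftmost head = syllable 2.
Secondary stress on 3, 4, 6, 7, 8: bir.ˈdi.ˌku:l.ˌdi:g.se.ˌla:.ˌfu:.ˌru:.me.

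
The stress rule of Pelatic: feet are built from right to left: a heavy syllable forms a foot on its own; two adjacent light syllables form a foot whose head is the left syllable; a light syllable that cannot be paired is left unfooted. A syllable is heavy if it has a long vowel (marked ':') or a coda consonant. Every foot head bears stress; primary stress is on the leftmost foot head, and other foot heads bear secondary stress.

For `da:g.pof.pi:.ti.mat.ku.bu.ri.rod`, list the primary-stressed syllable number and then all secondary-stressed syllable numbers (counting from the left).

primary 1, secondary 2, 3, 5, 7, 9

Weights: 1 da:g H, 2 pof H, 3 pi: H, 4 ti L, 5 mat H, 6 ku L, 7 bu L, 8 ri L, 9 rod H.
Parse right to left (heavy = foot alone; LL = one foot; stranded L unfooted): (ˈda:g) (ˈpof) (ˈpi:) ti (ˈmat) ku (ˈbu.ri) (ˈrod).
Foot heads: 1, 2, 3, 5, 7, 9.
Primary stress on the leftmost head = syllable 1.
Secondary stress on 2, 3, 5, 7, 9: ˈda:g.ˌpof.ˌpi:.ti.ˌmat.ku.ˌbu.ri.ˌrod.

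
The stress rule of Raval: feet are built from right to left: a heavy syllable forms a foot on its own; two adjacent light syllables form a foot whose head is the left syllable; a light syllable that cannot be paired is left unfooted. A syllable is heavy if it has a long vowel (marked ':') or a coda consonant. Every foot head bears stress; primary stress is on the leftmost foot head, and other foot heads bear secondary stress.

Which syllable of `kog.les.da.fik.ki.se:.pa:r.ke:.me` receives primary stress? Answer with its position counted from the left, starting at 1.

1

Weights: 1 kog H, 2 les H, 3 da L, 4 fik H, 5 ki L, 6 se: H, 7 pa:r H, 8 ke: H, 9 me L.
Parse right to left (heavy = foot alone; LL = one foot; stranded L unfooted): (ˈkog) (ˈles) da (ˈfik) ki (ˈse:) (ˈpa:r) (ˈke:) me.
Foot heads: 1, 2, 4, 6, 7, 8.
Primary stress on the leftmost head = syllable 1.
Primary stress: syllable 1 → ˈkog.les.da.fik.ki.se:.pa:r.ke:.me.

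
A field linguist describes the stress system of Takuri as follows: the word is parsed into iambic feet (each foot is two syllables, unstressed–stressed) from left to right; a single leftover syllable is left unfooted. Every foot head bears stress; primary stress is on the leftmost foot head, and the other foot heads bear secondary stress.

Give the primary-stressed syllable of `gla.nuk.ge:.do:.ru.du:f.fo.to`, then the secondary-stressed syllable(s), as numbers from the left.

Parse left to right into iambic (σˈσ) feet: (gla.ˈnuk) (ge:.ˈdo:) (ru.ˈdu:f) (fo.ˈto).
Foot heads (stressed positions): 2, 4, 6, 8.
End Rule Leftmost: primary stress on the leftmost head = syllable 2.
Secondary stress on 4, 6, 8: gla.ˈnuk.ge:.ˌdo:.ru.ˌdu:f.fo.ˌto.

primary 2, secondary 4, 6, 8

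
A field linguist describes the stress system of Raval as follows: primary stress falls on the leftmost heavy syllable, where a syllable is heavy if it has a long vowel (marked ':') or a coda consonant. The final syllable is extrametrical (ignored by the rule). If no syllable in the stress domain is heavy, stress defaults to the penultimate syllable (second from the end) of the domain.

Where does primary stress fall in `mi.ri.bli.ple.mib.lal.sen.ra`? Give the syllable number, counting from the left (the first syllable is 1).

The final syllable (8, ra) is extrametrical; the stress domain is syllables 1–7.
Weights: 1 mi L, 2 ri L, 3 bli L, 4 ple L, 5 mib H, 6 lal H, 7 sen H.
Heavy syllables in the domain: 5, 6, 7. The leftmost is syllable 5 (mib).
Primary stress: syllable 5 → mi.ri.bli.ple.ˈmib.lal.sen.ra.

5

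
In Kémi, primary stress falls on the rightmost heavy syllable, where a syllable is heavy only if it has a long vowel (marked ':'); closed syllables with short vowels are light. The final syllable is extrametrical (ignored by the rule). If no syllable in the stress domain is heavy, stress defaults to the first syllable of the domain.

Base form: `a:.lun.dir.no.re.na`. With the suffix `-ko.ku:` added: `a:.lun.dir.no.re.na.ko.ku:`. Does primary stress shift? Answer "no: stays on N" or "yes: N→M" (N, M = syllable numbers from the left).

Base `a:.lun.dir.no.re.na` (6 syllables):
  The final syllable (6, na) is extrametrical; the stress domain is syllables 1–5.
  Weights: 1 a: H, 2 lun L, 3 dir L, 4 no L, 5 re L.
  Heavy syllables in the domain: 1. The rightmost is syllable 1 (a:).
  → primary stress on syllable 1.
Suffixed `a:.lun.dir.no.re.na.ko.ku:` (8 syllables):
  The final syllable (8, ku:) is extrametrical; the stress domain is syllables 1–7.
  Weights: 1 a: H, 2 lun L, 3 dir L, 4 no L, 5 re L, 6 na L, 7 ko L.
  Heavy syllables in the domain: 1. The rightmost is syllable 1 (a:).
  → primary stress on syllable 1.

no: stays on 1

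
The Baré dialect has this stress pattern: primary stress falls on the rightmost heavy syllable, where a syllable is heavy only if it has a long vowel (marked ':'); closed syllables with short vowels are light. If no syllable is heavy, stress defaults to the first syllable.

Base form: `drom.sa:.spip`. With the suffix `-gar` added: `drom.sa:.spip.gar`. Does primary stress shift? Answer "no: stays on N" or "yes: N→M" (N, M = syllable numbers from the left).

no: stays on 2

Base `drom.sa:.spip` (3 syllables):
  Weights: 1 drom L, 2 sa: H, 3 spip L.
  Heavy syllables in the domain: 2. The rightmost is syllable 2 (sa:).
  → primary stress on syllable 2.
Suffixed `drom.sa:.spip.gar` (4 syllables):
  Weights: 1 drom L, 2 sa: H, 3 spip L, 4 gar L.
  Heavy syllables in the domain: 2. The rightmost is syllable 2 (sa:).
  → primary stress on syllable 2.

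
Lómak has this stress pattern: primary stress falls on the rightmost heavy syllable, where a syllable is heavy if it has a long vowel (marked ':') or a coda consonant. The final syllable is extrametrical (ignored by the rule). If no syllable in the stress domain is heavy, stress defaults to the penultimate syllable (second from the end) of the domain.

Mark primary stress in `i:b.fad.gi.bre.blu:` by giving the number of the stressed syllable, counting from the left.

2

The final syllable (5, blu:) is extrametrical; the stress domain is syllables 1–4.
Weights: 1 i:b H, 2 fad H, 3 gi L, 4 bre L.
Heavy syllables in the domain: 1, 2. The rightmost is syllable 2 (fad).
Primary stress: syllable 2 → i:b.ˈfad.gi.bre.blu:.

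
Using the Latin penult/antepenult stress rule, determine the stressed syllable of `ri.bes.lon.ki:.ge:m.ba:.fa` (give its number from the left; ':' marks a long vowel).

6

Classical Latin: stress the penult if heavy (long vowel or closed), else the antepenult.
Weights: 5 ge:m H, 6 ba: H, 7 fa L.
The penult (syllable 6, ba:) is heavy, so it takes stress.
Stress on syllable 6: ri.bes.lon.ki:.ge:m.ˈba:.fa.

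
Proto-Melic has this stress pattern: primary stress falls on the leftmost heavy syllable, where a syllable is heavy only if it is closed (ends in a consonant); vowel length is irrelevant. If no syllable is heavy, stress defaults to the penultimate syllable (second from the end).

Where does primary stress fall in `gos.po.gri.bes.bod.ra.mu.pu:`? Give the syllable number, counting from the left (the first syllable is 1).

1

Weights: 1 gos H, 2 po L, 3 gri L, 4 bes H, 5 bod H, 6 ra L, 7 mu L, 8 pu: L.
Heavy syllables in the domain: 1, 4, 5. The leftmost is syllable 1 (gos).
Primary stress: syllable 1 → ˈgos.po.gri.bes.bod.ra.mu.pu:.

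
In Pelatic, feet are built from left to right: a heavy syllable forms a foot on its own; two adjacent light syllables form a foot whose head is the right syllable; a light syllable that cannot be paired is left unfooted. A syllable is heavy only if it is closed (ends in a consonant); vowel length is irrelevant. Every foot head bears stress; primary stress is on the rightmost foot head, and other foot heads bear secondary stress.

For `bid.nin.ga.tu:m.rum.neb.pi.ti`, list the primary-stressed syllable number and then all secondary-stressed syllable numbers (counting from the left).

primary 8, secondary 1, 2, 4, 5, 6

Weights: 1 bid H, 2 nin H, 3 ga L, 4 tu:m H, 5 rum H, 6 neb H, 7 pi L, 8 ti L.
Parse left to right (heavy = foot alone; LL = one foot; stranded L unfooted): (ˈbid) (ˈnin) ga (ˈtu:m) (ˈrum) (ˈneb) (pi.ˈti).
Foot heads: 1, 2, 4, 5, 6, 8.
Primary stress on the rightmost head = syllable 8.
Secondary stress on 1, 2, 4, 5, 6: ˌbid.ˌnin.ga.ˌtu:m.ˌrum.ˌneb.pi.ˈti.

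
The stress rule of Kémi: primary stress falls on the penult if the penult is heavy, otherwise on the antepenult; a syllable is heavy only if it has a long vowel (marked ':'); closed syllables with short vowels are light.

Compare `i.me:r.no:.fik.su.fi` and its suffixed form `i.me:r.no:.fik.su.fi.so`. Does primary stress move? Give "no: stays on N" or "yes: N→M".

Base `i.me:r.no:.fik.su.fi` (6 syllables):
  Weights: 4 fik L, 5 su L, 6 fi L.
  The penult (syllable 5, su) is light, so stress falls on the antepenult (syllable 4, fik).
  → primary stress on syllable 4.
Suffixed `i.me:r.no:.fik.su.fi.so` (7 syllables):
  Weights: 5 su L, 6 fi L, 7 so L.
  The penult (syllable 6, fi) is light, so stress falls on the antepenult (syllable 5, su).
  → primary stress on syllable 5.

yes: 4→5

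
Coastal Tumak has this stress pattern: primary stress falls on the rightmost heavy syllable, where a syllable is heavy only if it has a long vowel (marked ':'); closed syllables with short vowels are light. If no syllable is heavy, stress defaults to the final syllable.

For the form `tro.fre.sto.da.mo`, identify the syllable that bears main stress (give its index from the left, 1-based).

Weights: 1 tro L, 2 fre L, 3 sto L, 4 da L, 5 mo L.
No heavy syllable in the domain; default to the final syllable = syllable 5.
Primary stress: syllable 5 → tro.fre.sto.da.ˈmo.

5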